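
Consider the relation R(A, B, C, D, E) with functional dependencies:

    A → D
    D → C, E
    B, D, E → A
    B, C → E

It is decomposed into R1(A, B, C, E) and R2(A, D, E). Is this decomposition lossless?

Yes

Common attributes: R1 ∩ R2 = {A, E}.
Closure of {A, E}: A → D applies, adding D; D → C, E applies, adding C. So (A, E)⁺ = {A, C, D, E}.
This closure contains every attribute of R2, so R1 ∩ R2 → R2. The join is lossless.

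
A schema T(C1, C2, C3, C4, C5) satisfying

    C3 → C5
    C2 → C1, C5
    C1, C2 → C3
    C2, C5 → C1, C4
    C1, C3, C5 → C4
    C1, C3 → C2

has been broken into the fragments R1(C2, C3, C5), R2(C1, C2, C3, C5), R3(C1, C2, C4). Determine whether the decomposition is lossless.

Yes

Chase test. Columns are C1, C2, C3, C4, C5; row i has aⱼ where attribute j ∈ Ri, else bᵢⱼ.
Initial tableau (one row per fragment):
  row 1: b11 a2 a3 b14 a5
  row 2: a1 a2 a3 b24 a5
  row 3: a1 a2 b33 a4 b35
Rows 1 and 2 agree on C2; apply C2→C1, C5 and equate their C1, C5 entries.
Rows 1 and 3 agree on C2; apply C2→C1, C5 and equate their C1, C5 entries.
Rows 1 and 3 agree on C1, C2; apply C1, C2→C3 and equate their C3 entries.
Rows 1 and 2 agree on C2, C5; apply C2, C5→C1, C4 and equate their C1, C4 entries.
Rows 1 and 3 agree on C2, C5; apply C2, C5→C1, C4 and equate their C1, C4 entries.
Row 1 is now all distinguished symbols — the join is lossless.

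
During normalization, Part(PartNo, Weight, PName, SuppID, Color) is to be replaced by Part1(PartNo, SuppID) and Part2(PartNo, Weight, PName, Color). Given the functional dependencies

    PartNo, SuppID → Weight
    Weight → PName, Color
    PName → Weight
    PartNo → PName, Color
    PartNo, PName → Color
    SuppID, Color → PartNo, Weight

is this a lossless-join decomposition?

Common attributes: Part1 ∩ Part2 = {PartNo}.
Closure of {PartNo}: PartNo → PName, Color applies, adding PName, Color; PName → Weight applies, adding Weight. So (PartNo)⁺ = {PartNo, Weight, PName, Color}.
This closure contains every attribute of Part2, so Part1 ∩ Part2 → Part2. The join is lossless.

Yes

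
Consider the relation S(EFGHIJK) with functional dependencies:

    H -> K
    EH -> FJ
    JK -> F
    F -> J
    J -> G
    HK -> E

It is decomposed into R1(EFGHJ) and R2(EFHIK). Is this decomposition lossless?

Yes

Common attributes: R1 ∩ R2 = {EFH}.
Closure of {EFH}: H → K applies, adding K; EH → FJ applies, adding J; J → G applies, adding G. So (EFH)⁺ = {EFGHJK}.
This closure contains every attribute of R1, so R1 ∩ R2 → R1. The join is lossless.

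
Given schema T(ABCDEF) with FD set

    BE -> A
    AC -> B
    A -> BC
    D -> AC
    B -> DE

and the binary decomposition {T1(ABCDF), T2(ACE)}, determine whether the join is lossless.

Common attributes: T1 ∩ T2 = {AC}.
Closure of {AC}: AC → B applies, adding B; B → DE applies, adding DE. So (AC)⁺ = {ABCDE}.
This closure contains every attribute of T2, so T1 ∩ T2 → T2. The join is lossless.

Yes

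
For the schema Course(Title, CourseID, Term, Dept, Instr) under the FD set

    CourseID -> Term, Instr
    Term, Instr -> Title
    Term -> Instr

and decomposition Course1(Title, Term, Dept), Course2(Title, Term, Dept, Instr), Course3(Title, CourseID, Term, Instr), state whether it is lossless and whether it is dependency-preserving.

Lossless test (chase): Rows 1 and 2 agree on Term; apply Term→Instr and equate their Instr entries. No row becomes fully distinguished — the join is lossy.
Dependency preservation: every FD's attributes lie within a single fragment, so each can be enforced locally — preserved.

lossy but dependency-preserving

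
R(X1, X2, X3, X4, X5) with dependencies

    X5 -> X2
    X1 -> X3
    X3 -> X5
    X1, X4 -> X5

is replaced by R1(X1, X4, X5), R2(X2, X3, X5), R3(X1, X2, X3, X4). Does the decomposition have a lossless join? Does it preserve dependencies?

lossless and dependency-preserving

Lossless test (chase): Rows 1 and 2 agree on X5; apply X5→X2 and equate their X2 entries. Rows 1 and 3 agree on X1; apply X1→X3 and equate their X3 entries. Rows 1 and 3 agree on X3; apply X3→X5 and equate their X5 entries. Row 1 is now all distinguished symbols — the join is lossless.
Dependency preservation: every FD's attributes lie within a single fragment, so each can be enforced locally — preserved.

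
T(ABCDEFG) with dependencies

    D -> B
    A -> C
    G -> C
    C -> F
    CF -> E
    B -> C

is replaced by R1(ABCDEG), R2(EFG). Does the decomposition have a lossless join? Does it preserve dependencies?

Lossless test: (EG)⁺ = {CEFG}, which contains all of one fragment — lossless.
Dependency preservation: the restricted closure of {C} across the fragments never reaches {F}, so C → F cannot be enforced without a join — not preserved.

lossless but not dependency-preserving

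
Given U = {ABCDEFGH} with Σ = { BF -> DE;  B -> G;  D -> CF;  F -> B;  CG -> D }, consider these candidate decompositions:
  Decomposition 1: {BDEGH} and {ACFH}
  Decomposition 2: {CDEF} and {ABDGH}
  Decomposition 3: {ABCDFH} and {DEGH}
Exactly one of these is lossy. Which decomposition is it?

Decomposition 1: common = {H}, closure = {H} → lossy.
Decomposition 2: common = {D}, closure = {BCDEFG} → lossless.
Decomposition 3: common = {DH}, closure = {BCDEFGH} → lossless.

Decomposition 1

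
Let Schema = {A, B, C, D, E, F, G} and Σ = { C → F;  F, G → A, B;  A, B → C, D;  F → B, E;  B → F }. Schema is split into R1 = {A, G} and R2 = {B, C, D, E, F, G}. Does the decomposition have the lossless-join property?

No

Common attributes: R1 ∩ R2 = {G}.
No dependency enlarges {G}, so (G)⁺ = {G}.
The closure contains neither all of R1 = {A, G} nor all of R2 = {B, C, D, E, F, G}, so the common attributes are not a superkey of either fragment. The join is lossy.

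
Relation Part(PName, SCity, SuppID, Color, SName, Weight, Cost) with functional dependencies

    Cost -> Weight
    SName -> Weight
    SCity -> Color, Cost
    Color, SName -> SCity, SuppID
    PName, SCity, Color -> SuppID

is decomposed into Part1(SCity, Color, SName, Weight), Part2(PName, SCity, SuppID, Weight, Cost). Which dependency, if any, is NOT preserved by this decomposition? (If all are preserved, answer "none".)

Color, SName -> SCity, SuppID

Check Color, SName → SCity, SuppID: no single fragment contains all of {SCity, SuppID, Color, SName}, and the restricted closure of {Color, SName} across the fragments never reaches {SCity, SuppID}.
Cost → Weight is preserved.
SName → Weight is preserved.
SCity → Color, Cost is preserved.
PName, SCity, Color → SuppID is preserved.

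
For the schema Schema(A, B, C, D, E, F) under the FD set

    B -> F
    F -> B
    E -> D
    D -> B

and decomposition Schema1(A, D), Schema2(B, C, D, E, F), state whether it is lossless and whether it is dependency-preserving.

lossy but dependency-preserving

Lossless test: (D)⁺ = {B, D, F}, which is a superkey of neither fragment — lossy.
Dependency preservation: every FD's attributes lie within a single fragment, so each can be enforced locally — preserved.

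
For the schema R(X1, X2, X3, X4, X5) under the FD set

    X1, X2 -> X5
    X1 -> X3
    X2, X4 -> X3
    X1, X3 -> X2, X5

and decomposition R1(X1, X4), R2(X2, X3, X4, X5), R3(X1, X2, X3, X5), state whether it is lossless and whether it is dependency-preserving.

lossless and dependency-preserving

Lossless test (chase): Rows 1 and 3 agree on X1; apply X1→X3 and equate their X3 entries. Rows 1 and 3 agree on X1, X3; apply X1, X3→X2, X5 and equate their X2, X5 entries. Row 1 is now all distinguished symbols — the join is lossless.
Dependency preservation: every FD's attributes lie within a single fragment, so each can be enforced locally — preserved.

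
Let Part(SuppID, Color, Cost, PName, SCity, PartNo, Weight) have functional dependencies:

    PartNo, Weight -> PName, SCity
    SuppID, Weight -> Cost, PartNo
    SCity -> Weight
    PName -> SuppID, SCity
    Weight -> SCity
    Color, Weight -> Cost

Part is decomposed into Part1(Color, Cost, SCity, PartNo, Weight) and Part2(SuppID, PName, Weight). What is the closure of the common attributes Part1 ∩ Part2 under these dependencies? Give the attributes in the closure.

Part1 ∩ Part2 = {Weight}.
Weight → SCity applies, adding SCity
Closure: {SCity, Weight}.

SCity, Weight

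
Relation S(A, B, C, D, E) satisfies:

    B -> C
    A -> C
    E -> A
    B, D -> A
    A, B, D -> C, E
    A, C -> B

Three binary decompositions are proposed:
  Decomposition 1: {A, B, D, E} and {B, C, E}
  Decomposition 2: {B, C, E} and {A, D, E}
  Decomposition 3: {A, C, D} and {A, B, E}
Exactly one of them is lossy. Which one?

Decomposition 1: common = {B, E}, closure = {A, B, C, E} → lossless.
Decomposition 2: common = {E}, closure = {A, B, C, E} → lossless.
Decomposition 3: common = {A}, closure = {A, B, C} → lossy.

Decomposition 3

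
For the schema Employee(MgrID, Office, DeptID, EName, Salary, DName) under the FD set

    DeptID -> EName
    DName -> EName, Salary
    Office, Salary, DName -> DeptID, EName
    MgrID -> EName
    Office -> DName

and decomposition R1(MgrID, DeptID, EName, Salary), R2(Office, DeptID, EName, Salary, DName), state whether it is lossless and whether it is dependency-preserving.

Lossless test: (DeptID, EName, Salary)⁺ = {DeptID, EName, Salary}, which is a superkey of neither fragment — lossy.
Dependency preservation: every FD's attributes lie within a single fragment, so each can be enforced locally — preserved.

lossy but dependency-preserving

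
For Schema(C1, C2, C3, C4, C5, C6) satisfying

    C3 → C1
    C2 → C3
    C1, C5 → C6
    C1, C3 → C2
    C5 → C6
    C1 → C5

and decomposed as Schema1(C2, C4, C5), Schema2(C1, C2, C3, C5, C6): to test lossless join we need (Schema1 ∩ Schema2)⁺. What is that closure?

Schema1 ∩ Schema2 = {C2, C5}.
C2 → C3 applies, adding C3
C5 → C6 applies, adding C6
C3 → C1 applies, adding C1
Closure: {C1, C2, C3, C5, C6}.

C1, C2, C3, C5, C6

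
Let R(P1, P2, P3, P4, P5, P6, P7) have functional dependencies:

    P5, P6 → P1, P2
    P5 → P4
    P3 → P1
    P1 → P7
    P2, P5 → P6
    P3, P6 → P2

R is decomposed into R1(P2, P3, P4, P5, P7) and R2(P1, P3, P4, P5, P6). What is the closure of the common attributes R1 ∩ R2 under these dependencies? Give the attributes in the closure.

R1 ∩ R2 = {P3, P4, P5}.
P3 → P1 applies, adding P1
P1 → P7 applies, adding P7
Closure: {P1, P3, P4, P5, P7}.

P1, P3, P4, P5, P7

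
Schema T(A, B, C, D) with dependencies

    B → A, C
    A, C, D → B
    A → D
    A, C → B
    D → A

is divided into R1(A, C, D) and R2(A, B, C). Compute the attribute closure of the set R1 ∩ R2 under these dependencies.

A, B, C, D

R1 ∩ R2 = {A, C}.
A → D applies, adding D
A, C → B applies, adding B
Closure: {A, B, C, D}.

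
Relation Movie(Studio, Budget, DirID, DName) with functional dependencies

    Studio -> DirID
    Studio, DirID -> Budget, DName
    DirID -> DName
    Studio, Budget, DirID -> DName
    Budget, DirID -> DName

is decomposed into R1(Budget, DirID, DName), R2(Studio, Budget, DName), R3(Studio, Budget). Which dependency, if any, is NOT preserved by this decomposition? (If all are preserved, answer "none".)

Check Studio → DirID: no single fragment contains all of {Studio, DirID}, and the restricted closure of {Studio} across the fragments never reaches {DirID}.
Studio, DirID → Budget, DName is preserved.
DirID → DName is preserved.
Studio, Budget, DirID → DName is preserved.
Budget, DirID → DName is preserved.

Studio -> DirID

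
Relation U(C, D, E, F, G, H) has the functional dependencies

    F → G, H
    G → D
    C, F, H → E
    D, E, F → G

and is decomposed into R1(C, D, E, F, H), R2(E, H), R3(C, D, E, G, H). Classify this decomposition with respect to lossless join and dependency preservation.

lossy and not dependency-preserving

Lossless test (chase): applying each FD to every pair of rows produces no changes in the tableau, so no row becomes fully distinguished — the join is lossy.
Dependency preservation: the restricted closure of {F} across the fragments never reaches {G, H}, so F → G, H cannot be enforced without a join — not preserved.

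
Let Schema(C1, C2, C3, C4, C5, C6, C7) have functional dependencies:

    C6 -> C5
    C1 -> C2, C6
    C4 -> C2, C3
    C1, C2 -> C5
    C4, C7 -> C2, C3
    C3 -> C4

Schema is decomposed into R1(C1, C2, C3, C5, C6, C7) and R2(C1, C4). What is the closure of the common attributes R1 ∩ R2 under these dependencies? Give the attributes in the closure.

C1, C2, C5, C6

R1 ∩ R2 = {C1}.
C1 → C2, C6 applies, adding C2, C6
C1, C2 → C5 applies, adding C5
Closure: {C1, C2, C5, C6}.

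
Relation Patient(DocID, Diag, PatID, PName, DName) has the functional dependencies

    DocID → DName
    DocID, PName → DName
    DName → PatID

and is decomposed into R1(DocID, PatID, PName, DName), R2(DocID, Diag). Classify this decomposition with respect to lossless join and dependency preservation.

lossy but dependency-preserving

Lossless test: (DocID)⁺ = {DocID, PatID, DName}, which is a superkey of neither fragment — lossy.
Dependency preservation: every FD's attributes lie within a single fragment, so each can be enforced locally — preserved.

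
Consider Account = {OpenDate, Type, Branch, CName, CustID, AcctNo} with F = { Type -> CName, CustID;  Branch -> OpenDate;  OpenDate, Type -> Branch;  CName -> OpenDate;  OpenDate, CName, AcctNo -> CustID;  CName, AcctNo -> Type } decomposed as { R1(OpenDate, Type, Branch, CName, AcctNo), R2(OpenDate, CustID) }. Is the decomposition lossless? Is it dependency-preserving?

Lossless test: (OpenDate)⁺ = {OpenDate}, which is a superkey of neither fragment — lossy.
Dependency preservation: the restricted closure of {Type} across the fragments never reaches {CName, CustID}, so Type → CName, CustID cannot be enforced without a join — not preserved.

lossy and not dependency-preserving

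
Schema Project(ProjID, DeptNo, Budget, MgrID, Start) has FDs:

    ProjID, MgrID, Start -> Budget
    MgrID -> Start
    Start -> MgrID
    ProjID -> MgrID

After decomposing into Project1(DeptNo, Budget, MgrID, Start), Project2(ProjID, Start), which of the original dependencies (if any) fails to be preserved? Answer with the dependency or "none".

ProjID, MgrID, Start -> Budget

Check ProjID, MgrID, Start → Budget: no single fragment contains all of {ProjID, Budget, MgrID, Start}, and the restricted closure of {ProjID, MgrID, Start} across the fragments never reaches {Budget}.
MgrID → Start is preserved.
Start → MgrID is preserved.
ProjID → MgrID is preserved.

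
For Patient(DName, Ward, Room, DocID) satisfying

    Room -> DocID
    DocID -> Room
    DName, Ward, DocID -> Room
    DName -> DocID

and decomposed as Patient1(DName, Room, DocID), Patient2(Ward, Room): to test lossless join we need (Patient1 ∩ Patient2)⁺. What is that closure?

Room, DocID

Patient1 ∩ Patient2 = {Room}.
Room → DocID applies, adding DocID
Closure: {Room, DocID}.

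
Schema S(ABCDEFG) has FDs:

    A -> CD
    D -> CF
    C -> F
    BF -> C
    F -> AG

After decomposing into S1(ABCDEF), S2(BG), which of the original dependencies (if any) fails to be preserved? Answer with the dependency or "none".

F -> AG

Check F → AG: no single fragment contains all of {AFG}, and the restricted closure of {F} across the fragments never reaches {AG}.
A → CD is preserved.
D → CF is preserved.
C → F is preserved.
BF → C is preserved.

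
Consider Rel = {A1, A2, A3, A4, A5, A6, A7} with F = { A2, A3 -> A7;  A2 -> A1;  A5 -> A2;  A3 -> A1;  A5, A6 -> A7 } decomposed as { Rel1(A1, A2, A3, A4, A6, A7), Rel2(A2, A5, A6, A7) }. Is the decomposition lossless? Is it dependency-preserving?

Lossless test: (A2, A6, A7)⁺ = {A1, A2, A6, A7}, which is a superkey of neither fragment — lossy.
Dependency preservation: every FD's attributes lie within a single fragment, so each can be enforced locally — preserved.

lossy but dependency-preserving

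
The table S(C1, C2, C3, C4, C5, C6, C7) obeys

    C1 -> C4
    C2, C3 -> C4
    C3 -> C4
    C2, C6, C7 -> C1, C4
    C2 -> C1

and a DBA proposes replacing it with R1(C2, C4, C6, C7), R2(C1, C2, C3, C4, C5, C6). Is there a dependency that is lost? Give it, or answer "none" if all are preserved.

none

C1 → C4 lies within R2.
C2, C3 → C4 lies within R2.
C3 → C4 lies within R2.
C2, C6, C7 → C1, C4: restricted closure across fragments reaches C1, C4.
C2 → C1 lies within R2.
Every dependency is enforceable on the fragments, so the decomposition is dependency-preserving.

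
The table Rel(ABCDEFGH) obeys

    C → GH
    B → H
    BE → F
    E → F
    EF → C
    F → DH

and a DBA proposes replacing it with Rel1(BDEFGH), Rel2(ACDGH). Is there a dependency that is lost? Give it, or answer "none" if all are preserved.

Check EF → C: no single fragment contains all of {CEF}, and the restricted closure of {EF} across the fragments never reaches {C}.
C → GH is preserved.
B → H is preserved.
BE → F is preserved.
E → F is preserved.
F → DH is preserved.

EF → C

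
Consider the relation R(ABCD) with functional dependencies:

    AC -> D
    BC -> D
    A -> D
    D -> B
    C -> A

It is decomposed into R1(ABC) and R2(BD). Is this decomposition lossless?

Common attributes: R1 ∩ R2 = {B}.
No dependency enlarges {B}, so (B)⁺ = {B}.
The closure contains neither all of R1 = {ABC} nor all of R2 = {BD}, so the common attributes are not a superkey of either fragment. The join is lossy.

No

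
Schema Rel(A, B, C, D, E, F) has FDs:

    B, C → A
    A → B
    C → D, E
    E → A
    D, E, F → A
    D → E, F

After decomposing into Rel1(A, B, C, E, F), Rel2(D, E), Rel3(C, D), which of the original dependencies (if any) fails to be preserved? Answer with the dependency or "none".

D → E, F

Check D → E, F: no single fragment contains all of {D, E, F}, and the restricted closure of {D} across the fragments never reaches {E, F}.
B, C → A is preserved.
A → B is preserved.
C → D, E is preserved.
E → A is preserved.
D, E, F → A is preserved.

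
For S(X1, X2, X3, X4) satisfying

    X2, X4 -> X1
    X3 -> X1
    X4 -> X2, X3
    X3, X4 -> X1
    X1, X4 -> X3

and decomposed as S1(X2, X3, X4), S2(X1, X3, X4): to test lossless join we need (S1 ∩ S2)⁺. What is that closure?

S1 ∩ S2 = {X3, X4}.
X3 → X1 applies, adding X1
X4 → X2, X3 applies, adding X2
Closure: {X1, X2, X3, X4}.

X1, X2, X3, X4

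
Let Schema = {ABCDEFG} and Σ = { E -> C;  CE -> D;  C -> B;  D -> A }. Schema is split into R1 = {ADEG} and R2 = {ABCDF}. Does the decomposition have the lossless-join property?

No

Common attributes: R1 ∩ R2 = {AD}.
No dependency enlarges {AD}, so (AD)⁺ = {AD}.
The closure contains neither all of R1 = {ADEG} nor all of R2 = {ABCDF}, so the common attributes are not a superkey of either fragment. The join is lossy.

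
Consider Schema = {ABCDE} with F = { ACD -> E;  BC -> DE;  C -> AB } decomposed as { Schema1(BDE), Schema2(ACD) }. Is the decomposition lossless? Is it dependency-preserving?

lossy and not dependency-preserving

Lossless test: (D)⁺ = {D}, which is a superkey of neither fragment — lossy.
Dependency preservation: the restricted closure of {ACD} across the fragments never reaches {E}, so ACD → E cannot be enforced without a join — not preserved.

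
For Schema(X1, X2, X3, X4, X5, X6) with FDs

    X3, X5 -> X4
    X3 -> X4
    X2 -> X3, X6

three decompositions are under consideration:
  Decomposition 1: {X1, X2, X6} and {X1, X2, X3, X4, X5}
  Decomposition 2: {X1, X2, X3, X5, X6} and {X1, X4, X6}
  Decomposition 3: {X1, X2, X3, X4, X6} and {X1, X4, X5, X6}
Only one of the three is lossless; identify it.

Decomposition 1

Decomposition 1: common = {X1, X2}, closure = {X1, X2, X3, X4, X6} → lossless.
Decomposition 2: common = {X1, X6}, closure = {X1, X6} → lossy.
Decomposition 3: common = {X1, X4, X6}, closure = {X1, X4, X6} → lossy.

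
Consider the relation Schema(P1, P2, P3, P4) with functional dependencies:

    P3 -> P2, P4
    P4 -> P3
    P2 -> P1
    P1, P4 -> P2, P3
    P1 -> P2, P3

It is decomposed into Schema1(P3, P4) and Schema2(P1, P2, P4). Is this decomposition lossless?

Yes

Common attributes: Schema1 ∩ Schema2 = {P4}.
Closure of {P4}: P4 → P3 applies, adding P3; P3 → P2, P4 applies, adding P2; P2 → P1 applies, adding P1. So (P4)⁺ = {P1, P2, P3, P4}.
This closure contains every attribute of Schema1, so Schema1 ∩ Schema2 → Schema1. The join is lossless.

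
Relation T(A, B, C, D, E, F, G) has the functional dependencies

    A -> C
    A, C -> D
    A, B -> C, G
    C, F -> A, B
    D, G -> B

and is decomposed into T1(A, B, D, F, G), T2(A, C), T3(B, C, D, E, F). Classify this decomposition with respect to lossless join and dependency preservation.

Lossless test (chase): Rows 1 and 2 agree on A; apply A→C and equate their C entries. Rows 1 and 2 agree on A, C; apply A, C→D and equate their D entries. Rows 1 and 3 agree on C, F; apply C, F→A, B and equate their A, B entries. Rows 1 and 3 agree on A, B; apply A, B→C, G and equate their C, G entries. Row 3 is now all distinguished symbols — the join is lossless.
Dependency preservation: the restricted closure of {C, F} across the fragments never reaches {A, B}, so C, F → A, B cannot be enforced without a join — not preserved.

lossless but not dependency-preserving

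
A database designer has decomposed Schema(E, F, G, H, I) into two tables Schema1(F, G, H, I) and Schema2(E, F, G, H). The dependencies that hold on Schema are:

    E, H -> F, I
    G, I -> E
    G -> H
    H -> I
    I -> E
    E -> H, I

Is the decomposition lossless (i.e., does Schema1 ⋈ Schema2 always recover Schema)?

Yes

Common attributes: Schema1 ∩ Schema2 = {F, G, H}.
Closure of {F, G, H}: H → I applies, adding I; I → E applies, adding E. So (F, G, H)⁺ = {E, F, G, H, I}.
This closure contains every attribute of Schema1, so Schema1 ∩ Schema2 → Schema1. The join is lossless.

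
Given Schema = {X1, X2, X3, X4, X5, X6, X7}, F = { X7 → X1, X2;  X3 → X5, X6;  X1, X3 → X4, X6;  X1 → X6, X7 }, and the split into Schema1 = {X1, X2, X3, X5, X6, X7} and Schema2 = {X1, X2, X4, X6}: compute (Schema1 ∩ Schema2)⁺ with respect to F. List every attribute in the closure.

Schema1 ∩ Schema2 = {X1, X2, X6}.
X1 → X6, X7 applies, adding X7
Closure: {X1, X2, X6, X7}.

X1, X2, X6, X7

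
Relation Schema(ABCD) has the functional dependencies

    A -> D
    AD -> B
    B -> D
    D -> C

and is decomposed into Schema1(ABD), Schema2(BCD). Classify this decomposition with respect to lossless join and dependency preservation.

Lossless test: (BD)⁺ = {BCD}, which contains all of one fragment — lossless.
Dependency preservation: every FD's attributes lie within a single fragment, so each can be enforced locally — preserved.

lossless and dependency-preserving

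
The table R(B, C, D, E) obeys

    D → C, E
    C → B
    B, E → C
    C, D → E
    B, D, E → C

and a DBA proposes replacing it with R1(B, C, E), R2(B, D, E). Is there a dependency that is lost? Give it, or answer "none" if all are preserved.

D → C, E: restricted closure across fragments reaches C, E.
C → B lies within R1.
B, E → C lies within R1.
C, D → E: restricted closure across fragments reaches E.
B, D, E → C: restricted closure across fragments reaches C.
Every dependency is enforceable on the fragments, so the decomposition is dependency-preserving.

none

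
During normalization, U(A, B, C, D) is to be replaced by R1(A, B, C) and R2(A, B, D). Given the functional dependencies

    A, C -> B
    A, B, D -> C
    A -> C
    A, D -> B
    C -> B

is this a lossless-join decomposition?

Yes

Common attributes: R1 ∩ R2 = {A, B}.
Closure of {A, B}: A → C applies, adding C. So (A, B)⁺ = {A, B, C}.
This closure contains every attribute of R1, so R1 ∩ R2 → R1. The join is lossless.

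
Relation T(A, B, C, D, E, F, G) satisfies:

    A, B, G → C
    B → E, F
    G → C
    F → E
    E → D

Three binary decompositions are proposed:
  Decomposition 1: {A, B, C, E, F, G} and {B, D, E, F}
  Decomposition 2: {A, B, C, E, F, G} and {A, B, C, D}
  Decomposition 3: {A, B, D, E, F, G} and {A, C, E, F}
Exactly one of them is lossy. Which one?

Decomposition 3

Decomposition 1: common = {B, E, F}, closure = {B, D, E, F} → lossless.
Decomposition 2: common = {A, B, C}, closure = {A, B, C, D, E, F} → lossless.
Decomposition 3: common = {A, E, F}, closure = {A, D, E, F} → lossy.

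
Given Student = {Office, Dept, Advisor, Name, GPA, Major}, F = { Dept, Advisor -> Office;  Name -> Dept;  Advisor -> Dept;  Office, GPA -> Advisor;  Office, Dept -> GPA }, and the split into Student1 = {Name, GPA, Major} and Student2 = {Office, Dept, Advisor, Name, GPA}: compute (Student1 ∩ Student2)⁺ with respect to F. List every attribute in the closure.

Student1 ∩ Student2 = {Name, GPA}.
Name → Dept applies, adding Dept
Closure: {Dept, Name, GPA}.

Dept, Name, GPA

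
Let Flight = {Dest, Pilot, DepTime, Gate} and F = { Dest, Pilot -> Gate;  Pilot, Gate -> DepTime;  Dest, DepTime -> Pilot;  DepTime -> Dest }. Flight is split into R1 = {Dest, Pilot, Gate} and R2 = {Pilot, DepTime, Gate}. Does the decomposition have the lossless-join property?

Common attributes: R1 ∩ R2 = {Pilot, Gate}.
Closure of {Pilot, Gate}: Pilot, Gate → DepTime applies, adding DepTime; DepTime → Dest applies, adding Dest. So (Pilot, Gate)⁺ = {Dest, Pilot, DepTime, Gate}.
This closure contains every attribute of R1, so R1 ∩ R2 → R1. The join is lossless.

Yes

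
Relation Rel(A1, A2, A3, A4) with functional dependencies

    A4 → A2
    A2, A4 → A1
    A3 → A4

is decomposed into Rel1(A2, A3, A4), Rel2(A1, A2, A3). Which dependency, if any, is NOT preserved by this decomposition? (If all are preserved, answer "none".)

Check A2, A4 → A1: no single fragment contains all of {A1, A2, A4}, and the restricted closure of {A2, A4} across the fragments never reaches {A1}.
A4 → A2 is preserved.
A3 → A4 is preserved.

A2, A4 → A1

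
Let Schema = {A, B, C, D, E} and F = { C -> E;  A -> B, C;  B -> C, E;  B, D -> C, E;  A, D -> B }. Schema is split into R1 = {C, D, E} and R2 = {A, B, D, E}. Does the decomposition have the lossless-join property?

Common attributes: R1 ∩ R2 = {D, E}.
No dependency enlarges {D, E}, so (D, E)⁺ = {D, E}.
The closure contains neither all of R1 = {C, D, E} nor all of R2 = {A, B, D, E}, so the common attributes are not a superkey of either fragment. The join is lossy.

No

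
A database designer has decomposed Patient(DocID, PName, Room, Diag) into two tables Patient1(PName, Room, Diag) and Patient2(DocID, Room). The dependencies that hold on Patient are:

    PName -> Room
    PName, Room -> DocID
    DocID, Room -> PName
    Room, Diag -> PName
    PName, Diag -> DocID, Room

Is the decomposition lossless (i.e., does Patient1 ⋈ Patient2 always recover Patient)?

No

Common attributes: Patient1 ∩ Patient2 = {Room}.
No dependency enlarges {Room}, so (Room)⁺ = {Room}.
The closure contains neither all of Patient1 = {PName, Room, Diag} nor all of Patient2 = {DocID, Room}, so the common attributes are not a superkey of either fragment. The join is lossy.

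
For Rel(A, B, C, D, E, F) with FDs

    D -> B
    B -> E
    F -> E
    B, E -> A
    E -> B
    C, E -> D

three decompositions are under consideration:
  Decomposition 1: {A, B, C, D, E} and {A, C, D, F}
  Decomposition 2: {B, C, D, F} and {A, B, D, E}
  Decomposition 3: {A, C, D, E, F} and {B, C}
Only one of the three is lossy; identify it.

Decomposition 3

Decomposition 1: common = {A, C, D}, closure = {A, B, C, D, E} → lossless.
Decomposition 2: common = {B, D}, closure = {A, B, D, E} → lossless.
Decomposition 3: common = {C}, closure = {C} → lossy.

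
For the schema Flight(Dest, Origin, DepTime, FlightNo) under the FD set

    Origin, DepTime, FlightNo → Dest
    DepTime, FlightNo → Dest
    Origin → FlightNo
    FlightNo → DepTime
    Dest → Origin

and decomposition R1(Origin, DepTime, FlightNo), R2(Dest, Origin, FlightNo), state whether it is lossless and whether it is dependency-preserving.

lossless and dependency-preserving

Lossless test: (Origin, FlightNo)⁺ = {Dest, Origin, DepTime, FlightNo}, which contains all of one fragment — lossless.
Dependency preservation: Origin, DepTime, FlightNo → Dest; DepTime, FlightNo → Dest are not contained in any single fragment, but the restricted closure of each left-hand side across the fragments still reaches the right-hand side; the remaining FDs each lie inside some fragment. All dependencies are preserved.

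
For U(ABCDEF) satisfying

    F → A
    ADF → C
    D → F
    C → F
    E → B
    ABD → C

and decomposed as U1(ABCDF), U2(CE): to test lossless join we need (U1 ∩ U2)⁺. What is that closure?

U1 ∩ U2 = {C}.
C → F applies, adding F
F → A applies, adding A
Closure: {ACF}.

ACF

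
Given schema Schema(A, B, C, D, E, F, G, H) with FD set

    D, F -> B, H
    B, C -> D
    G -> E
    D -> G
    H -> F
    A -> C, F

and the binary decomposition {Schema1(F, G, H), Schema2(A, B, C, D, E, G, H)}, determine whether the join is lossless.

Yes

Common attributes: Schema1 ∩ Schema2 = {G, H}.
Closure of {G, H}: G → E applies, adding E; H → F applies, adding F. So (G, H)⁺ = {E, F, G, H}.
This closure contains every attribute of Schema1, so Schema1 ∩ Schema2 → Schema1. The join is lossless.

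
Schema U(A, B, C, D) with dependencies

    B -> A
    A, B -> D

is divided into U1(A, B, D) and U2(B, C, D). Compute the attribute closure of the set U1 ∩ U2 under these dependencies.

U1 ∩ U2 = {B, D}.
B → A applies, adding A
Closure: {A, B, D}.

A, B, D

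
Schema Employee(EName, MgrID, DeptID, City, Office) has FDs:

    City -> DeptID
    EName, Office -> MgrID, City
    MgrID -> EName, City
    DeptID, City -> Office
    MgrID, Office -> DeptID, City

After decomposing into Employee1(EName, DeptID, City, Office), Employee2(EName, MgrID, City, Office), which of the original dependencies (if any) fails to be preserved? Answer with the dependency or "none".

City → DeptID lies within Employee1.
EName, Office → MgrID, City lies within Employee2.
MgrID → EName, City lies within Employee2.
DeptID, City → Office lies within Employee1.
MgrID, Office → DeptID, City: restricted closure across fragments reaches DeptID, City.
Every dependency is enforceable on the fragments, so the decomposition is dependency-preserving.

none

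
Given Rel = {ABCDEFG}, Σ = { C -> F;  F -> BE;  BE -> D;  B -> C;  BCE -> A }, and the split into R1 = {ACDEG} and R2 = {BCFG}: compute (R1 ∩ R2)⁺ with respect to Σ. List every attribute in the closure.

R1 ∩ R2 = {CG}.
C → F applies, adding F
F → BE applies, adding BE
BE → D applies, adding D
BCE → A applies, adding A
Closure: {ABCDEFG}.

ABCDEFG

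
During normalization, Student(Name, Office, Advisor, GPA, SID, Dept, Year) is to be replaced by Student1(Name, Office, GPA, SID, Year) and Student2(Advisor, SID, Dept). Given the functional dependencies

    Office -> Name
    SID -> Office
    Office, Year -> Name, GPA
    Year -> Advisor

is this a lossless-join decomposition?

No

Common attributes: Student1 ∩ Student2 = {SID}.
Closure of {SID}: SID → Office applies, adding Office; Office → Name applies, adding Name. So (SID)⁺ = {Name, Office, SID}.
The closure contains neither all of Student1 = {Name, Office, GPA, SID, Year} nor all of Student2 = {Advisor, SID, Dept}, so the common attributes are not a superkey of either fragment. The join is lossy.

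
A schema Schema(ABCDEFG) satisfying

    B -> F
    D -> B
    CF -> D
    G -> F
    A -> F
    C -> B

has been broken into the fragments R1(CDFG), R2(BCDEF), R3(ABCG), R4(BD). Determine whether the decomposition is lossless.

No

Chase test. Columns are ABCDEFG; row i has aⱼ where attribute j ∈ Ri, else bᵢⱼ.
Initial tableau (one row per fragment):
  row 1: b11 b12 a3 a4 b15 a6 a7
  row 2: b21 a2 a3 a4 a5 a6 b27
  row 3: a1 a2 a3 b34 b35 b36 a7
  row 4: b41 a2 b43 a4 b45 b46 b47
Rows 2 and 3 agree on B; apply B→F and equate their F entries.
Rows 2 and 4 agree on B; apply B→F and equate their F entries.
Rows 1 and 2 agree on D; apply D→B and equate their B entries.
Rows 1 and 3 agree on CF; apply CF→D and equate their D entries.
No row becomes fully distinguished — the join is lossy.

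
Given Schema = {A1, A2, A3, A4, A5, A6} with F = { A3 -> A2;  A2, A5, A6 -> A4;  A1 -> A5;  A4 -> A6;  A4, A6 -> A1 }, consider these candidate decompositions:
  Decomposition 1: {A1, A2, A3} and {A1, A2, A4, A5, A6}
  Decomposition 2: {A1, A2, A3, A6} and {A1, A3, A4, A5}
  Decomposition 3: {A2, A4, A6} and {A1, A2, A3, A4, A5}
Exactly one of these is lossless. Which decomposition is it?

Decomposition 3

Decomposition 1: common = {A1, A2}, closure = {A1, A2, A5} → lossy.
Decomposition 2: common = {A1, A3}, closure = {A1, A2, A3, A5} → lossy.
Decomposition 3: common = {A2, A4}, closure = {A1, A2, A4, A5, A6} → lossless.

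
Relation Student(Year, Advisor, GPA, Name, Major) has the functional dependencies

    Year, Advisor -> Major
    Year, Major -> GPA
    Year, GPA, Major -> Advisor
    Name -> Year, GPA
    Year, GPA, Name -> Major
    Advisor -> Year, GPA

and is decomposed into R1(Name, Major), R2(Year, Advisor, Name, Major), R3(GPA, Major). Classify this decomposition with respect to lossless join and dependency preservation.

lossy and not dependency-preserving

Lossless test (chase): Rows 1 and 2 agree on Name; apply Name→Year, GPA and equate their Year, GPA entries. Rows 1 and 2 agree on Year, GPA, Major; apply Year, GPA, Major→Advisor and equate their Advisor entries. No row becomes fully distinguished — the join is lossy.
Dependency preservation: the restricted closure of {Year, Major} across the fragments never reaches {GPA}, so Year, Major → GPA cannot be enforced without a join — not preserved.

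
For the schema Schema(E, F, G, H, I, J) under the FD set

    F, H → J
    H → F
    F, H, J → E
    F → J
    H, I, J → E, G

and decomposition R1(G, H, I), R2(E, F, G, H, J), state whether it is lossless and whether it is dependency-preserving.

lossless and dependency-preserving

Lossless test: (G, H)⁺ = {E, F, G, H, J}, which contains all of one fragment — lossless.
Dependency preservation: H, I, J → E, G is not contained in any single fragment, but the restricted closure of its left-hand side across the fragments still reaches the right-hand side; the remaining FDs each lie inside some fragment. All dependencies are preserved.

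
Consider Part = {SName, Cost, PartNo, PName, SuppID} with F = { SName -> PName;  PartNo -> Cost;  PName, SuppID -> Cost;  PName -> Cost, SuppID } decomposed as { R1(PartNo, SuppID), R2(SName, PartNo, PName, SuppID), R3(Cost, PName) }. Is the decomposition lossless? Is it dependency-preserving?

lossless but not dependency-preserving

Lossless test (chase): Rows 1 and 2 agree on PartNo; apply PartNo→Cost and equate their Cost entries. Rows 2 and 3 agree on PName; apply PName→Cost, SuppID and equate their Cost, SuppID entries. Row 2 is now all distinguished symbols — the join is lossless.
Dependency preservation: the restricted closure of {PartNo} across the fragments never reaches {Cost}, so PartNo → Cost cannot be enforced without a join — not preserved.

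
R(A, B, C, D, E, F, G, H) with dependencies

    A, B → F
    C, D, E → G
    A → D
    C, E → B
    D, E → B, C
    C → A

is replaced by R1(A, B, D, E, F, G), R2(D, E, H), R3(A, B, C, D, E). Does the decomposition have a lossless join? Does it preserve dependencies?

Lossless test (chase): Rows 1 and 3 agree on A, B; apply A, B→F and equate their F entries. Rows 1 and 2 agree on D, E; apply D, E→B, C and equate their B, C entries. Rows 1 and 3 agree on D, E; apply D, E→B, C and equate their B, C entries. Rows 1 and 2 agree on C; apply C→A and equate their A entries. Rows 1 and 2 agree on A, B; apply A, B→F and equate their F entries. Rows 1 and 2 agree on C, D, E; apply C, D, E→G and equate their G entries. Rows 1 and 3 agree on C, D, E; apply C, D, E→G and equate their G entries. Row 2 is now all distinguished symbols — the join is lossless.
Dependency preservation: C, D, E → G is not contained in any single fragment, but the restricted closure of its left-hand side across the fragments still reaches the right-hand side; the remaining FDs each lie inside some fragment. All dependencies are preserved.

lossless and dependency-preserving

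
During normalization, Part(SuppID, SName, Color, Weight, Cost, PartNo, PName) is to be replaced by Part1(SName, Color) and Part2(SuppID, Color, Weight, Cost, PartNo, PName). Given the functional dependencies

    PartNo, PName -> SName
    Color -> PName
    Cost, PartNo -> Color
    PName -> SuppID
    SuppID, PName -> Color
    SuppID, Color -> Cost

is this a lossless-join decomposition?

No

Common attributes: Part1 ∩ Part2 = {Color}.
Closure of {Color}: Color → PName applies, adding PName; PName → SuppID applies, adding SuppID; SuppID, Color → Cost applies, adding Cost. So (Color)⁺ = {SuppID, Color, Cost, PName}.
The closure contains neither all of Part1 = {SName, Color} nor all of Part2 = {SuppID, Color, Weight, Cost, PartNo, PName}, so the common attributes are not a superkey of either fragment. The join is lossy.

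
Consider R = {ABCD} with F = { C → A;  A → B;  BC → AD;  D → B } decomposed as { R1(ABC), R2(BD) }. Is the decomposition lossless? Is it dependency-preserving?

Lossless test: (B)⁺ = {B}, which is a superkey of neither fragment — lossy.
Dependency preservation: the restricted closure of {BC} across the fragments never reaches {AD}, so BC → AD cannot be enforced without a join — not preserved.

lossy and not dependency-preserving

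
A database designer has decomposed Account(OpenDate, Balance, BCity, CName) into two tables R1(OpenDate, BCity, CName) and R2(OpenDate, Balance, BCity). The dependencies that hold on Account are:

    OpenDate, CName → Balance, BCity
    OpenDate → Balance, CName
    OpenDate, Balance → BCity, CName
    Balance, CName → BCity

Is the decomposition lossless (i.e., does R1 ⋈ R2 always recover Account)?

Yes

Common attributes: R1 ∩ R2 = {OpenDate, BCity}.
Closure of {OpenDate, BCity}: OpenDate → Balance, CName applies, adding Balance, CName. So (OpenDate, BCity)⁺ = {OpenDate, Balance, BCity, CName}.
This closure contains every attribute of R1, so R1 ∩ R2 → R1. The join is lossless.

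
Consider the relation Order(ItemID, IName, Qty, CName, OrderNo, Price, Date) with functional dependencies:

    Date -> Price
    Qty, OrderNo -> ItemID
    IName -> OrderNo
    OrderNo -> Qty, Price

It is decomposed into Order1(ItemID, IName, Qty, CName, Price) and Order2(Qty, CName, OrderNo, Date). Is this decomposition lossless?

No

Common attributes: Order1 ∩ Order2 = {Qty, CName}.
No dependency enlarges {Qty, CName}, so (Qty, CName)⁺ = {Qty, CName}.
The closure contains neither all of Order1 = {ItemID, IName, Qty, CName, Price} nor all of Order2 = {Qty, CName, OrderNo, Date}, so the common attributes are not a superkey of either fragment. The join is lossy.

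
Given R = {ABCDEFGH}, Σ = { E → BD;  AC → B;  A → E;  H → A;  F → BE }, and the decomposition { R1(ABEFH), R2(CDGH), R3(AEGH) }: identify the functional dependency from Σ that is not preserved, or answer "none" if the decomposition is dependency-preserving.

E → BD

Check E → BD: no single fragment contains all of {BDE}, and the restricted closure of {E} across the fragments never reaches {BD}.
AC → B is preserved.
A → E is preserved.
H → A is preserved.
F → BE is preserved.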